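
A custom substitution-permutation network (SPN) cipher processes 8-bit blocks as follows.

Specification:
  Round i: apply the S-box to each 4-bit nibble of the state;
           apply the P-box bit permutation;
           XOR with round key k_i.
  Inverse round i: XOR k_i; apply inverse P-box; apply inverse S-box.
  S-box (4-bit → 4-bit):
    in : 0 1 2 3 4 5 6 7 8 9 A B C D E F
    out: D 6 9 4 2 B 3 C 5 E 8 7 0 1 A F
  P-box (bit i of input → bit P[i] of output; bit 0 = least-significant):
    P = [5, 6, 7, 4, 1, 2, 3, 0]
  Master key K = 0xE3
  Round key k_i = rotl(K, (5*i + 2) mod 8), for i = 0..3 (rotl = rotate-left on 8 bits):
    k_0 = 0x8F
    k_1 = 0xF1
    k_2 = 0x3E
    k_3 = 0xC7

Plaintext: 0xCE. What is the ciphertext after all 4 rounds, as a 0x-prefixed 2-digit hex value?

s_0 = plaintext = 0xCE
s_1 = Round(s_0, k_0) = 0xDF
s_2 = Round(s_1, k_1) = 0x03
s_3 = Round(s_2, k_2) = 0xB5
s_4 = Round(s_3, k_3) = 0xB9

0xB9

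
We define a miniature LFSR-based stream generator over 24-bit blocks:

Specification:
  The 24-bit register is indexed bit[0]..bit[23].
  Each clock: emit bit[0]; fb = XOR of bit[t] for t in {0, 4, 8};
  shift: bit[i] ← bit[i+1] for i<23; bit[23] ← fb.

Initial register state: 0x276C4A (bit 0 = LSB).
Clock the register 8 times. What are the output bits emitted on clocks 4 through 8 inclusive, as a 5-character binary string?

10010

reg_0 = 0x276C4A
clock 1: out=0, reg = 0x13B625
clock 2: out=1, reg = 0x89DB12
clock 3: out=0, reg = 0x44ED89
clock 4: out=1, reg = 0x2276C4
clock 5: out=0, reg = 0x113B62
clock 6: out=0, reg = 0x889DB1
clock 7: out=1, reg = 0xC44ED8
clock 8: out=0, reg = 0xE2276C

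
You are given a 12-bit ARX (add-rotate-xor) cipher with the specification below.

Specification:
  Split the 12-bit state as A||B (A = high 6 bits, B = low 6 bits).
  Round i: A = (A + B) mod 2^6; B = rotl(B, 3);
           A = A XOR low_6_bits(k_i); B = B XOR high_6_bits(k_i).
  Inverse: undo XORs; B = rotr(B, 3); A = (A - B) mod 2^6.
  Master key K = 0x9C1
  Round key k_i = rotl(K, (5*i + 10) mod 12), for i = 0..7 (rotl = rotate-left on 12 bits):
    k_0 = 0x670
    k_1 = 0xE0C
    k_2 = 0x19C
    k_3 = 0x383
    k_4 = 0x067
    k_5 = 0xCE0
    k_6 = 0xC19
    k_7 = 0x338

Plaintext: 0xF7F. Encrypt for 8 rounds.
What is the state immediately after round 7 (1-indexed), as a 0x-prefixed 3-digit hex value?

0x3B9

s_0 = plaintext = 0xF7F
s_1 = Round(s_0, k_0) = 0x326
s_2 = Round(s_1, k_1) = 0xF8C
s_3 = Round(s_2, k_2) = 0x5A7
s_4 = Round(s_3, k_3) = 0xFB2
s_5 = Round(s_4, k_4) = 0x5D7
s_6 = Round(s_5, k_5) = 0x389
s_7 = Round(s_6, k_6) = 0x3B9
s_8 = Round(s_7, k_7) = 0xFC3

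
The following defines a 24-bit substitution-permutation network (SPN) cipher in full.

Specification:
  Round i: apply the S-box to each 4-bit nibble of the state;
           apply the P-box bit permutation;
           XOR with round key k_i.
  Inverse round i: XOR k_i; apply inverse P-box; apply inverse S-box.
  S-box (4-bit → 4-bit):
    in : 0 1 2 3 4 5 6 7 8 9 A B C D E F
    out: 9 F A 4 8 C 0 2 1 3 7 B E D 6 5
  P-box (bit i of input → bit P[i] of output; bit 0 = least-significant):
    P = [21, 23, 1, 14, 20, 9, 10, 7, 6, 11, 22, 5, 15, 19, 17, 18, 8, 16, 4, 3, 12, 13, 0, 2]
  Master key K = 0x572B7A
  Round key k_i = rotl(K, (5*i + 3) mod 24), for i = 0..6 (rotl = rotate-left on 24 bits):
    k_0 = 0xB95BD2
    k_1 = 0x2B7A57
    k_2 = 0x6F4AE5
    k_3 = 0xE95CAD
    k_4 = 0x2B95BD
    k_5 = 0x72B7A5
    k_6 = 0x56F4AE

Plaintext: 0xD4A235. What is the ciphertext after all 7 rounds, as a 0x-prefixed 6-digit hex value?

0xD25572

s_0 = plaintext = 0xD4A235
s_1 = Round(s_0, k_0) = 0xB387FD
s_2 = Round(s_1, k_1) = 0x1B8641
s_3 = Round(s_2, k_2) = 0xCEBB6A
s_4 = Round(s_3, k_3) = 0x44F4DA
s_5 = Round(s_4, k_4) = 0x991113
s_6 = Round(s_5, k_5) = 0x2D0847
s_7 = Round(s_6, k_6) = 0xD25572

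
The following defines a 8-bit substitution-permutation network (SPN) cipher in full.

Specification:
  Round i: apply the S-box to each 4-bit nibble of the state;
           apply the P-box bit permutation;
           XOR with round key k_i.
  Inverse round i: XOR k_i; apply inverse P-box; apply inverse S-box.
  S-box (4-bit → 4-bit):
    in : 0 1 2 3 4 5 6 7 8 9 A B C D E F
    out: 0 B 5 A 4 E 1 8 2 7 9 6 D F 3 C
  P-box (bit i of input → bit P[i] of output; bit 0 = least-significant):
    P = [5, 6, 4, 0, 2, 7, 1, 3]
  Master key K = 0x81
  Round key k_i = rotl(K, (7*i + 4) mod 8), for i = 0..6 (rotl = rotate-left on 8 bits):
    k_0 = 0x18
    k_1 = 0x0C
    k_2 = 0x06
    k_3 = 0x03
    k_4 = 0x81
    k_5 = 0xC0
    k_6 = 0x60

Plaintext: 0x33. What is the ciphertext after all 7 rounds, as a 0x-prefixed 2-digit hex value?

s_0 = plaintext = 0x33
s_1 = Round(s_0, k_0) = 0xD1
s_2 = Round(s_1, k_1) = 0xE3
s_3 = Round(s_2, k_2) = 0xC3
s_4 = Round(s_3, k_3) = 0x4C
s_5 = Round(s_4, k_4) = 0xB2
s_6 = Round(s_5, k_5) = 0x72
s_7 = Round(s_6, k_6) = 0x58

0x58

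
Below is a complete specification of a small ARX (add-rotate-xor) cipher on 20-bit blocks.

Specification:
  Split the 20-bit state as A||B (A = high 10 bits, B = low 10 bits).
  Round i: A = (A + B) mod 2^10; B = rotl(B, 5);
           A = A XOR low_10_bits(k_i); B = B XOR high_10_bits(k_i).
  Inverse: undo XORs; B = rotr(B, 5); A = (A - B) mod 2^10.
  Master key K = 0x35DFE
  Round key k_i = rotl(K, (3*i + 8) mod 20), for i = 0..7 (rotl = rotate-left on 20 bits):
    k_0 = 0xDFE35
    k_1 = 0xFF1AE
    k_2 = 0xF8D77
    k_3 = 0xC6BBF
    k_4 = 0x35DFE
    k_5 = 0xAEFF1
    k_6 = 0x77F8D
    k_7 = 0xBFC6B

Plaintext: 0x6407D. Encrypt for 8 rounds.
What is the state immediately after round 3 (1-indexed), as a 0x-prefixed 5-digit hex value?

s_0 = plaintext = 0x6407D
s_1 = Round(s_0, k_0) = 0x0E0DC
s_2 = Round(s_1, k_1) = 0x2E87A
s_3 = Round(s_2, k_2) = 0x10CA0
s_4 = Round(s_3, k_3) = 0xD731F
s_5 = Round(s_4, k_4) = 0xE172F
s_6 = Round(s_5, k_5) = 0x51742
s_7 = Round(s_6, k_6) = 0xC2985
s_8 = Round(s_7, k_7) = 0x39253

0x10CA0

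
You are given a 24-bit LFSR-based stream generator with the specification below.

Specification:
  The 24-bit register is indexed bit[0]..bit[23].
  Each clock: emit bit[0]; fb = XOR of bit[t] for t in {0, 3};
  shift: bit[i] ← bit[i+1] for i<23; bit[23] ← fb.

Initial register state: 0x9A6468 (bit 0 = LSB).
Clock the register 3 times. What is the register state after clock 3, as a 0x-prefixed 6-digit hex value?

0xB34C8D

reg_0 = 0x9A6468
clock 1: out=0, reg = 0xCD3234
clock 2: out=0, reg = 0x66991A
clock 3: out=0, reg = 0xB34C8D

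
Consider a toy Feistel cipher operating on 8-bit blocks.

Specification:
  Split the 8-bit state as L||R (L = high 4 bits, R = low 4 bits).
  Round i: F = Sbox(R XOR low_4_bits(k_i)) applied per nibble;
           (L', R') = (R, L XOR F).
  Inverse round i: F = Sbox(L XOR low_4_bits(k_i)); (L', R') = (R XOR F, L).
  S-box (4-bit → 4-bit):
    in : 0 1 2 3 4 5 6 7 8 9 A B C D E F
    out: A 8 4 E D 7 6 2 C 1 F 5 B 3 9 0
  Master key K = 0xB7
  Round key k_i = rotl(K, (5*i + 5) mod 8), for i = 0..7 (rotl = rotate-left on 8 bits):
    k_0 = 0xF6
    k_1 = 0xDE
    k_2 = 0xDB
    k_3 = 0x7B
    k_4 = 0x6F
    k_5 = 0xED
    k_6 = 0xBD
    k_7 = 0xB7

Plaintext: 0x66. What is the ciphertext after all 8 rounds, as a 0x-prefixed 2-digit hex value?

s_0 = plaintext = 0x66
s_1 = Round(s_0, k_0) = 0x6C
s_2 = Round(s_1, k_1) = 0xC2
s_3 = Round(s_2, k_2) = 0x2D
s_4 = Round(s_3, k_3) = 0xD4
s_5 = Round(s_4, k_4) = 0x48
s_6 = Round(s_5, k_5) = 0x83
s_7 = Round(s_6, k_6) = 0x31
s_8 = Round(s_7, k_7) = 0x15

0x15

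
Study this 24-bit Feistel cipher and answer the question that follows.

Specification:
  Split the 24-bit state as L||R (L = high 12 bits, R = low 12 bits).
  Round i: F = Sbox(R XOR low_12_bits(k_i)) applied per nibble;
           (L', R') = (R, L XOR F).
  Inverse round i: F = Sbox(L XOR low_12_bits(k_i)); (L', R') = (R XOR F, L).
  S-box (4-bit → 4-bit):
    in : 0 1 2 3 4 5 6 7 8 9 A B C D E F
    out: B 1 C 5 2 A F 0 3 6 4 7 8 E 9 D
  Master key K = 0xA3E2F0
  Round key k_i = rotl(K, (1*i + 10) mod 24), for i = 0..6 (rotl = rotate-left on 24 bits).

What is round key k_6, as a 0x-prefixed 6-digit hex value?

K = 0xA3E2F0
k_0 = rotl(K, (1*0+10) mod 24) = rotl(K, 10) = 0x8BC28F
k_1 = rotl(K, (1*1+10) mod 24) = rotl(K, 11) = 0x17851F
k_2 = rotl(K, (1*2+10) mod 24) = rotl(K, 12) = 0x2F0A3E
k_3 = rotl(K, (1*3+10) mod 24) = rotl(K, 13) = 0x5E147C
k_4 = rotl(K, (1*4+10) mod 24) = rotl(K, 14) = 0xBC28F8
k_5 = rotl(K, (1*5+10) mod 24) = rotl(K, 15) = 0x7851F1
k_6 = rotl(K, (1*6+10) mod 24) = rotl(K, 16) = 0xF0A3E2

0xF0A3E2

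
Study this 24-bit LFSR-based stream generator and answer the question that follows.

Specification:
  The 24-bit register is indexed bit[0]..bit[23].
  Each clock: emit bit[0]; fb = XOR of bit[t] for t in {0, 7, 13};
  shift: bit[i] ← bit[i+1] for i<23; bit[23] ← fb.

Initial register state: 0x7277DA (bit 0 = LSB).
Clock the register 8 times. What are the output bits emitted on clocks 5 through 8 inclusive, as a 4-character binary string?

1011

reg_0 = 0x7277DA
clock 1: out=0, reg = 0x393BED
clock 2: out=1, reg = 0x9C9DF6
clock 3: out=0, reg = 0xCE4EFB
clock 4: out=1, reg = 0x67277D
clock 5: out=1, reg = 0x3393BE
clock 6: out=0, reg = 0x99C9DF
clock 7: out=1, reg = 0x4CE4EF
clock 8: out=1, reg = 0xA67277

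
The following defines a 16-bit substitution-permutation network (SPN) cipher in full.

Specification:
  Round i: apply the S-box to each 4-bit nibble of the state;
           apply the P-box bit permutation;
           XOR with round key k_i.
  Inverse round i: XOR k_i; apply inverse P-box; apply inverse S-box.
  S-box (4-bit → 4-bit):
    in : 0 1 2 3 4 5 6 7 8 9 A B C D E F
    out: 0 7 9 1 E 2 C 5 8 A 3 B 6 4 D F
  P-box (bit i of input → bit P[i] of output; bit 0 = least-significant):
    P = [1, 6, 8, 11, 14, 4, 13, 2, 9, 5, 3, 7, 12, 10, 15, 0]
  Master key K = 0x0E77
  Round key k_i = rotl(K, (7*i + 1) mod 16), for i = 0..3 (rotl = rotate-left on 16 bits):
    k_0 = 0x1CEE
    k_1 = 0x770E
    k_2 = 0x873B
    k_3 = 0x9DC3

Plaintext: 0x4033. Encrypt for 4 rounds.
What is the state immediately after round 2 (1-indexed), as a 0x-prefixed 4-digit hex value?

0x968A

s_0 = plaintext = 0x4033
s_1 = Round(s_0, k_0) = 0xD8ED
s_2 = Round(s_1, k_1) = 0x968A
s_3 = Round(s_2, k_2) = 0x83F4
s_4 = Round(s_3, k_3) = 0xF696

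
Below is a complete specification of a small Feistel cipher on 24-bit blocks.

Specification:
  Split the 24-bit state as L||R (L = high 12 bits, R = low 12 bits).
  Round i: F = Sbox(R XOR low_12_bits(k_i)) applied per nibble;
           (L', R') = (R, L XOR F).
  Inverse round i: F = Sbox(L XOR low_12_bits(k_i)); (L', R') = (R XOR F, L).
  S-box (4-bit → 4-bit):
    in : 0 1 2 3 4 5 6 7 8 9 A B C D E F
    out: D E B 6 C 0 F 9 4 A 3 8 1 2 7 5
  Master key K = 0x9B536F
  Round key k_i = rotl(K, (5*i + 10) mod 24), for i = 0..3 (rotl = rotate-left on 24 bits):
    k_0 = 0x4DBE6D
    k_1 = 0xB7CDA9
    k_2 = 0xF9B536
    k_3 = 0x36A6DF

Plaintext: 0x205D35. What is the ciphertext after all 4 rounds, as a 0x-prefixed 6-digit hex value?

0xF68D88

s_0 = plaintext = 0x205D35
s_1 = Round(s_0, k_0) = 0xD35401
s_2 = Round(s_1, k_1) = 0x401701
s_3 = Round(s_2, k_2) = 0x701F68
s_4 = Round(s_3, k_3) = 0xF68D88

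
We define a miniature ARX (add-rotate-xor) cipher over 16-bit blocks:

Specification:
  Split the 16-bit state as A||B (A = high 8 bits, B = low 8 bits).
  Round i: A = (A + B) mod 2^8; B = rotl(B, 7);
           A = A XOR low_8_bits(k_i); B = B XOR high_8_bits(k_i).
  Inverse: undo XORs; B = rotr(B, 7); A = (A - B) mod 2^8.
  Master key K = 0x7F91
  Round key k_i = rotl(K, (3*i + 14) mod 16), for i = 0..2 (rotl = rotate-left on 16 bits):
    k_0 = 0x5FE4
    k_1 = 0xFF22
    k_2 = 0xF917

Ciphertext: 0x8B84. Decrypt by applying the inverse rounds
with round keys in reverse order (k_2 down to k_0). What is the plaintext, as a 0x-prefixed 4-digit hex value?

s_0 = ciphertext = 0x8B84
s_1 = InvRound(s_0, k_2) = 0xA2FA
s_2 = InvRound(s_1, k_1) = 0x760A
s_3 = InvRound(s_2, k_0) = 0xE8AA

0xE8AA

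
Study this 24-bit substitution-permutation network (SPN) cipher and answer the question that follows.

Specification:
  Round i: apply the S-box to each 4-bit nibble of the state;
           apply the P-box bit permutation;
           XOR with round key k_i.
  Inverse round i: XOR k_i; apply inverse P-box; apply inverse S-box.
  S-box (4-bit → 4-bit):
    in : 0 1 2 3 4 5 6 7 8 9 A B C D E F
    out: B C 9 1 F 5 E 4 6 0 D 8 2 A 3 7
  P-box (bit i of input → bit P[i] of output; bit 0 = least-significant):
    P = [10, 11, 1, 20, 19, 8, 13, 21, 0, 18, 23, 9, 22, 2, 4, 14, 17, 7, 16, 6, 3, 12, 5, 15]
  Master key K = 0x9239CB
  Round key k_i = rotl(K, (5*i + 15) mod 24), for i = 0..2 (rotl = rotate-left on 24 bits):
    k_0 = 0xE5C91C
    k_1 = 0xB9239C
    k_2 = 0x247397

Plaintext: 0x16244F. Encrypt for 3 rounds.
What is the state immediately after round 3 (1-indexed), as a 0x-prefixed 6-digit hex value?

s_0 = plaintext = 0x16244F
s_1 = Round(s_0, k_0) = 0x0826FF
s_2 = Round(s_1, k_1) = 0x74DC16
s_3 = Round(s_2, k_2) = 0x131B71

0x131B71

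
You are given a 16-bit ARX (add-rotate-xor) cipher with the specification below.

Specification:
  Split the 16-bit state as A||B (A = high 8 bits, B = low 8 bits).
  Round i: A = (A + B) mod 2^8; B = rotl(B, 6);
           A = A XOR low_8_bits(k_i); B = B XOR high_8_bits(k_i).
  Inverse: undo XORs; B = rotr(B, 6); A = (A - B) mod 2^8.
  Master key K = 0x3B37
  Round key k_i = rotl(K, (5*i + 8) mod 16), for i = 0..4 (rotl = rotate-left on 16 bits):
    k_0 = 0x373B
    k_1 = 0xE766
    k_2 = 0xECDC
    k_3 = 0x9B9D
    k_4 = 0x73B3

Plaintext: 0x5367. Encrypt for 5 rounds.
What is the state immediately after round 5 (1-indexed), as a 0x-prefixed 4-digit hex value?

s_0 = plaintext = 0x5367
s_1 = Round(s_0, k_0) = 0x81EE
s_2 = Round(s_1, k_1) = 0x095C
s_3 = Round(s_2, k_2) = 0xB9FB
s_4 = Round(s_3, k_3) = 0x2965
s_5 = Round(s_4, k_4) = 0x3D2A

0x3D2A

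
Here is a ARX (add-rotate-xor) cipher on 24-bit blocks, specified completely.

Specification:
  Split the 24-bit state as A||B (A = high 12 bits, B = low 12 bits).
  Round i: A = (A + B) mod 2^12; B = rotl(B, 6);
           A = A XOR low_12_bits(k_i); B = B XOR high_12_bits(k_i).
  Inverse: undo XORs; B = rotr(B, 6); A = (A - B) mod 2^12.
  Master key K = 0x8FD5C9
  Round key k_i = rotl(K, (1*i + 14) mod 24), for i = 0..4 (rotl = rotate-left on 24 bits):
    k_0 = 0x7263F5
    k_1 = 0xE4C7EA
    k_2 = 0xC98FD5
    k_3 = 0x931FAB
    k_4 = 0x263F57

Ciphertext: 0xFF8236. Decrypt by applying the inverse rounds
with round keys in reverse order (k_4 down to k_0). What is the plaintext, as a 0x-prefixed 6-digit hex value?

0x6DED92

s_0 = ciphertext = 0xFF8236
s_1 = InvRound(s_0, k_4) = 0xB6E541
s_2 = InvRound(s_1, k_3) = 0x894C31
s_3 = InvRound(s_2, k_2) = 0xCFFA42
s_4 = InvRound(s_3, k_1) = 0x785390
s_5 = InvRound(s_4, k_0) = 0x6DED92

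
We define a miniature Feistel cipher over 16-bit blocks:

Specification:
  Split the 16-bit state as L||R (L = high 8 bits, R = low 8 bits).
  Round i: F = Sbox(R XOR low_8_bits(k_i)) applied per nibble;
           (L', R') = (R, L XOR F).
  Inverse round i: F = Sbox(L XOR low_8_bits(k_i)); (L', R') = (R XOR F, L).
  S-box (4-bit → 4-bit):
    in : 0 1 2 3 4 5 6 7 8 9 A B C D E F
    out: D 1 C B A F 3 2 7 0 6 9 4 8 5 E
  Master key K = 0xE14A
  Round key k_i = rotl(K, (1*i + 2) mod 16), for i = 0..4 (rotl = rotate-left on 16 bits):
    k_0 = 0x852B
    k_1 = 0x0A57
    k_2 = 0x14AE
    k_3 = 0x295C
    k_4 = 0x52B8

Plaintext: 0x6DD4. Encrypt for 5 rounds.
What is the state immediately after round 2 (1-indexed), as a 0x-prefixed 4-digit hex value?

0x835E

s_0 = plaintext = 0x6DD4
s_1 = Round(s_0, k_0) = 0xD483
s_2 = Round(s_1, k_1) = 0x835E
s_3 = Round(s_2, k_2) = 0x5E6E
s_4 = Round(s_3, k_3) = 0x6EE2
s_5 = Round(s_4, k_4) = 0xE298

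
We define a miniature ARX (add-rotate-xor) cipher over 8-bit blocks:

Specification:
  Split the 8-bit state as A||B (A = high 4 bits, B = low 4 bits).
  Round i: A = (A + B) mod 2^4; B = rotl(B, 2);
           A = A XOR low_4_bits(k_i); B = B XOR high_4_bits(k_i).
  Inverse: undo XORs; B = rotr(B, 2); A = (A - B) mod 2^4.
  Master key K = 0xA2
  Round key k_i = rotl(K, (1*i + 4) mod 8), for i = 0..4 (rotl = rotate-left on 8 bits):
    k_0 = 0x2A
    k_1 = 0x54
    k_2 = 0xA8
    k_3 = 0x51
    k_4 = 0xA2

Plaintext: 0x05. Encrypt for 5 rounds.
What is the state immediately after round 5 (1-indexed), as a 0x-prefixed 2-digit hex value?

s_0 = plaintext = 0x05
s_1 = Round(s_0, k_0) = 0xF7
s_2 = Round(s_1, k_1) = 0x28
s_3 = Round(s_2, k_2) = 0x28
s_4 = Round(s_3, k_3) = 0xB7
s_5 = Round(s_4, k_4) = 0x07

0x07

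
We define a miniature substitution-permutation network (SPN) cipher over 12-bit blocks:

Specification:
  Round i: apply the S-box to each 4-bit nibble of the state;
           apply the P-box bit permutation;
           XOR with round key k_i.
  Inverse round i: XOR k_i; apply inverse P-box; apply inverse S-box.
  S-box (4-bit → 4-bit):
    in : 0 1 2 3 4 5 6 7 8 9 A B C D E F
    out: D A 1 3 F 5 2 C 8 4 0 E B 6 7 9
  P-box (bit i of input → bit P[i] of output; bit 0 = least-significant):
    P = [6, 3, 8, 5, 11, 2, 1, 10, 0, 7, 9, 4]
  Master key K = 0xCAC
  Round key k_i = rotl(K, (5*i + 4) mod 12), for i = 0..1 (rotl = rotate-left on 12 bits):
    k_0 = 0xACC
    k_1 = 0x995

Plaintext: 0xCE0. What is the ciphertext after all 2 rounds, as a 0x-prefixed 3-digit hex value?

0x038

s_0 = plaintext = 0xCE0
s_1 = Round(s_0, k_0) = 0x33B
s_2 = Round(s_1, k_1) = 0x038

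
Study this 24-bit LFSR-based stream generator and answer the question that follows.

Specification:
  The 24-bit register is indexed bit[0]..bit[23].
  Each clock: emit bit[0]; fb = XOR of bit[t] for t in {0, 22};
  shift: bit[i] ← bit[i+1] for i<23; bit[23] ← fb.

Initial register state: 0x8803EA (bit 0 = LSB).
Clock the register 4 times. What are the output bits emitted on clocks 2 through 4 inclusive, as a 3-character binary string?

reg_0 = 0x8803EA
clock 1: out=0, reg = 0x4401F5
clock 2: out=1, reg = 0x2200FA
clock 3: out=0, reg = 0x11007D
clock 4: out=1, reg = 0x88803E

101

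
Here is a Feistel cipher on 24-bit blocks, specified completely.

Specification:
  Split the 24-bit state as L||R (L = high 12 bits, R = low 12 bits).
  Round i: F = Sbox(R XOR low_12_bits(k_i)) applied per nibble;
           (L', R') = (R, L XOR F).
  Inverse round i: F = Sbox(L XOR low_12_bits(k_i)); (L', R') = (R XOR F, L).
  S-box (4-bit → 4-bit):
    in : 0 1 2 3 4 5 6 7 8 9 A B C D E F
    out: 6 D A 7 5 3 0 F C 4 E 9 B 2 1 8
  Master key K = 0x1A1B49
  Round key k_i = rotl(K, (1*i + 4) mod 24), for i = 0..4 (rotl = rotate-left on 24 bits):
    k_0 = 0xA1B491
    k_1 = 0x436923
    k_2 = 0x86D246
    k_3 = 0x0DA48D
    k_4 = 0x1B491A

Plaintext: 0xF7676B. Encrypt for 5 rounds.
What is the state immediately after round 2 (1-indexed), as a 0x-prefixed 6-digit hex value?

s_0 = plaintext = 0xF7676B
s_1 = Round(s_0, k_0) = 0x76B8F8
s_2 = Round(s_1, k_1) = 0x8F8A42
s_3 = Round(s_2, k_2) = 0xA4249D
s_4 = Round(s_3, k_3) = 0x49DC94
s_5 = Round(s_4, k_4) = 0xC9475C

0x8F8A42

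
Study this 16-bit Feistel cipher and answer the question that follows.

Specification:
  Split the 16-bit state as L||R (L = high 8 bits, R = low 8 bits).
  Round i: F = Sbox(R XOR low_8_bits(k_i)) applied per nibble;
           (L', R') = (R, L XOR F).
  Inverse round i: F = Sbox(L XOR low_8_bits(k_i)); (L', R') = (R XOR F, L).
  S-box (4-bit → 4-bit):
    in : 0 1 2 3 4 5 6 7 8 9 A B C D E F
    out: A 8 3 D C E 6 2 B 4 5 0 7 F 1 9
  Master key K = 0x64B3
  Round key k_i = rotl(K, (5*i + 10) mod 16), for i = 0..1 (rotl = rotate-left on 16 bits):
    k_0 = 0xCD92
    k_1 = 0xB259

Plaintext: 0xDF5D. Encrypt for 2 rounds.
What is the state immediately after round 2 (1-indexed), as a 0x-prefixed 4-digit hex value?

0xA6C4

s_0 = plaintext = 0xDF5D
s_1 = Round(s_0, k_0) = 0x5DA6
s_2 = Round(s_1, k_1) = 0xA6C4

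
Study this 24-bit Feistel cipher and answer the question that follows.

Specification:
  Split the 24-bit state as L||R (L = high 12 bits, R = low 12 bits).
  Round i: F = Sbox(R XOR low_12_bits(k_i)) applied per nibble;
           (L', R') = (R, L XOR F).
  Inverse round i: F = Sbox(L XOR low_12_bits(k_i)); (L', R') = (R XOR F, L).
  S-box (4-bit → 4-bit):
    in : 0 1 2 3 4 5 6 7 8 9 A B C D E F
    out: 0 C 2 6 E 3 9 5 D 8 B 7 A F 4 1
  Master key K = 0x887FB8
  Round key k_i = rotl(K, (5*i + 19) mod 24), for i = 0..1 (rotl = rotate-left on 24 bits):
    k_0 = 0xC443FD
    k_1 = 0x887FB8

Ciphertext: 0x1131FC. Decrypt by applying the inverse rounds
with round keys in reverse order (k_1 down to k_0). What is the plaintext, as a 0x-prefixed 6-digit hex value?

0x86A54B

s_0 = ciphertext = 0x1131FC
s_1 = InvRound(s_0, k_1) = 0x54B113
s_2 = InvRound(s_1, k_0) = 0x86A54B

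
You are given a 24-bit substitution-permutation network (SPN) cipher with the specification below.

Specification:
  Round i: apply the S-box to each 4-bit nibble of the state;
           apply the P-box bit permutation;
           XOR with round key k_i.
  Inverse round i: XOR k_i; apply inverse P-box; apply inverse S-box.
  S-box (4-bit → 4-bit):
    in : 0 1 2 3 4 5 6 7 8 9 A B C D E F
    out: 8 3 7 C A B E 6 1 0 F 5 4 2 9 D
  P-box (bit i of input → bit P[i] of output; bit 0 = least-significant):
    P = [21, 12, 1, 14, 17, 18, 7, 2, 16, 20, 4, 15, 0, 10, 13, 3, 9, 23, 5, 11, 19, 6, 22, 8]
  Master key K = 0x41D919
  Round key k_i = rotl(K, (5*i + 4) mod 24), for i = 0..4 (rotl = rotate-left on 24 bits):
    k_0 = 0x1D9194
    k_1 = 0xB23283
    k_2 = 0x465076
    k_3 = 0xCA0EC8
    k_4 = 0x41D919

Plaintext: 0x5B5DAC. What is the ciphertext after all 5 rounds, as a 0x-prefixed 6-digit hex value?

0x34E5B7

s_0 = plaintext = 0x5B5DAC
s_1 = Round(s_0, k_0) = 0x03967B
s_2 = Round(s_1, k_1) = 0x86BB31
s_3 = Round(s_2, k_2) = 0xEF68C3
s_4 = Round(s_3, k_3) = 0xC36162
s_5 = Round(s_4, k_4) = 0x34E5B7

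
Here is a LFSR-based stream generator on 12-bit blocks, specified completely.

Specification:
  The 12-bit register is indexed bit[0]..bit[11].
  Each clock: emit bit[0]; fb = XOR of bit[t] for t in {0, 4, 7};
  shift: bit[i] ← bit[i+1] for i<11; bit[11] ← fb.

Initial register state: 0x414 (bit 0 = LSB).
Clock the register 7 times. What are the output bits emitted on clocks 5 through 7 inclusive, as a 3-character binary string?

100

reg_0 = 0x414
clock 1: out=0, reg = 0xA0A
clock 2: out=0, reg = 0x505
clock 3: out=1, reg = 0xA82
clock 4: out=0, reg = 0xD41
clock 5: out=1, reg = 0xEA0
clock 6: out=0, reg = 0xF50
clock 7: out=0, reg = 0xFA8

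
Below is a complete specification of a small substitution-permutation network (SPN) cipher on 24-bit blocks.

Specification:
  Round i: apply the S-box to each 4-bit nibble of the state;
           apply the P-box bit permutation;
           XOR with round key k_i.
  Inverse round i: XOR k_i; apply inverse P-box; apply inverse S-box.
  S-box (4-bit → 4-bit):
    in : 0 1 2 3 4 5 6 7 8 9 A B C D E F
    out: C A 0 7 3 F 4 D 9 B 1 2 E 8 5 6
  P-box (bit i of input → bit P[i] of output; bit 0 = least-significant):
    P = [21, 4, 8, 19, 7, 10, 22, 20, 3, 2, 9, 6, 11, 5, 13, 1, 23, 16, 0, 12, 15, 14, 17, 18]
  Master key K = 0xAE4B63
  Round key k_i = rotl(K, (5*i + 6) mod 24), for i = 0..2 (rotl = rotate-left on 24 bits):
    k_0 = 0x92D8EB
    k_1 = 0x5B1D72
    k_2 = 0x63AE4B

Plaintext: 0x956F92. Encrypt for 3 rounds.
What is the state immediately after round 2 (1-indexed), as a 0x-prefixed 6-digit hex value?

0xBD0E7B

s_0 = plaintext = 0x956F92
s_1 = Round(s_0, k_0) = 0x072E6E
s_2 = Round(s_1, k_1) = 0xBD0E7B
s_3 = Round(s_2, k_2) = 0x33DCD1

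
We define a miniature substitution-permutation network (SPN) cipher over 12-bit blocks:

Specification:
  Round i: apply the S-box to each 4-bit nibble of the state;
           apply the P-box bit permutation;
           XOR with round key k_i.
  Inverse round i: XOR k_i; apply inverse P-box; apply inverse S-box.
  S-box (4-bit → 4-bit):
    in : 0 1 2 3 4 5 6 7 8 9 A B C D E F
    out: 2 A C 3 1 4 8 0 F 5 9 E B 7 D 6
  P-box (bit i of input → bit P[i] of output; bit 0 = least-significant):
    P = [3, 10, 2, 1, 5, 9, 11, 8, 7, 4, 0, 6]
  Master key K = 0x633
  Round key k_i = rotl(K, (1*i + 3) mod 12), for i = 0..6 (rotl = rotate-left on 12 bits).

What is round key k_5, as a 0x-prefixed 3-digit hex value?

0x363

K = 0x633
k_0 = rotl(K, (1*0+3) mod 12) = rotl(K, 3) = 0x19B
k_1 = rotl(K, (1*1+3) mod 12) = rotl(K, 4) = 0x336
k_2 = rotl(K, (1*2+3) mod 12) = rotl(K, 5) = 0x66C
k_3 = rotl(K, (1*3+3) mod 12) = rotl(K, 6) = 0xCD8
k_4 = rotl(K, (1*4+3) mod 12) = rotl(K, 7) = 0x9B1
k_5 = rotl(K, (1*5+3) mod 12) = rotl(K, 8) = 0x363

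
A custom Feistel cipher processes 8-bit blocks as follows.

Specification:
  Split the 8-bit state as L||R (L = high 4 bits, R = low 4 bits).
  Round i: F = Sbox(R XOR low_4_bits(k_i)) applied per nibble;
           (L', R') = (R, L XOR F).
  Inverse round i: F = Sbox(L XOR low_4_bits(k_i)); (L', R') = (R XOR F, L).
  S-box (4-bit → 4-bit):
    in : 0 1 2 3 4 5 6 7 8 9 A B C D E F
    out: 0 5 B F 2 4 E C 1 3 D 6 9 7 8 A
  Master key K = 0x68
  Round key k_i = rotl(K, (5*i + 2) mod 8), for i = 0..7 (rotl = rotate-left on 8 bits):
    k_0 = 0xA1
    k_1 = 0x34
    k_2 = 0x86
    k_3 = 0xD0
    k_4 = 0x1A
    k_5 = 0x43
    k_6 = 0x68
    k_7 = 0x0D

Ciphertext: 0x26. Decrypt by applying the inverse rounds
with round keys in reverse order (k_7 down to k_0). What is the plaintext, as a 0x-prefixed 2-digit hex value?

s_0 = ciphertext = 0x26
s_1 = InvRound(s_0, k_7) = 0xC2
s_2 = InvRound(s_1, k_6) = 0x0C
s_3 = InvRound(s_2, k_5) = 0x30
s_4 = InvRound(s_3, k_4) = 0x33
s_5 = InvRound(s_4, k_3) = 0xC3
s_6 = InvRound(s_5, k_2) = 0xEC
s_7 = InvRound(s_6, k_1) = 0x1E
s_8 = InvRound(s_7, k_0) = 0xE1

0xE1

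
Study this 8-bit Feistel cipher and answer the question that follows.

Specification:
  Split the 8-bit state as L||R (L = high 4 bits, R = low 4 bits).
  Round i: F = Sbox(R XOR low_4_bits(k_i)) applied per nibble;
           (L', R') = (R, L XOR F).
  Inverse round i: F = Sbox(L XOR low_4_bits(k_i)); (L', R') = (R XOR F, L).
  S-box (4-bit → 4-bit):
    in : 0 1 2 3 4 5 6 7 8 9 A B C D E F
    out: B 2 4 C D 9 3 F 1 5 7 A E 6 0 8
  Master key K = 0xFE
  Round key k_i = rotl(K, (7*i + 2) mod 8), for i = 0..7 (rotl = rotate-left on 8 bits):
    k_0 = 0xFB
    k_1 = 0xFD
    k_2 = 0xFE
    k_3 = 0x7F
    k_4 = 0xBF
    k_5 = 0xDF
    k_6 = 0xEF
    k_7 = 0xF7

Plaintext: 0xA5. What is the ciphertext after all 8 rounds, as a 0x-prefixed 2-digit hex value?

s_0 = plaintext = 0xA5
s_1 = Round(s_0, k_0) = 0x5A
s_2 = Round(s_1, k_1) = 0xAA
s_3 = Round(s_2, k_2) = 0xA7
s_4 = Round(s_3, k_3) = 0x7B
s_5 = Round(s_4, k_4) = 0xBA
s_6 = Round(s_5, k_5) = 0xA2
s_7 = Round(s_6, k_6) = 0x2C
s_8 = Round(s_7, k_7) = 0xC8

0xC8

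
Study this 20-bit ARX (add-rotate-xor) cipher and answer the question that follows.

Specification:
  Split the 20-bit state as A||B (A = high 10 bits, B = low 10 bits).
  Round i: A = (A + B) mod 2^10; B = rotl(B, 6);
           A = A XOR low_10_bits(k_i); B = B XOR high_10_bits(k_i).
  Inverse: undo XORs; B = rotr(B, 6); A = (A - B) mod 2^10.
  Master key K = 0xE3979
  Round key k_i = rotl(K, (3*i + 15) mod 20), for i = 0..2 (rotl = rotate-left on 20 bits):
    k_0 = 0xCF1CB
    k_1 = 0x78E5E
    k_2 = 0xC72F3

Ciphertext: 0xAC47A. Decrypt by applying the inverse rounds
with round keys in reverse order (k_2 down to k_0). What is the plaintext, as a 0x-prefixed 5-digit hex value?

s_0 = ciphertext = 0xAC47A
s_1 = InvRound(s_0, k_2) = 0x7566D
s_2 = InvRound(s_1, k_1) = 0xA74EE
s_3 = InvRound(s_2, k_0) = 0x89D2F

0x89D2F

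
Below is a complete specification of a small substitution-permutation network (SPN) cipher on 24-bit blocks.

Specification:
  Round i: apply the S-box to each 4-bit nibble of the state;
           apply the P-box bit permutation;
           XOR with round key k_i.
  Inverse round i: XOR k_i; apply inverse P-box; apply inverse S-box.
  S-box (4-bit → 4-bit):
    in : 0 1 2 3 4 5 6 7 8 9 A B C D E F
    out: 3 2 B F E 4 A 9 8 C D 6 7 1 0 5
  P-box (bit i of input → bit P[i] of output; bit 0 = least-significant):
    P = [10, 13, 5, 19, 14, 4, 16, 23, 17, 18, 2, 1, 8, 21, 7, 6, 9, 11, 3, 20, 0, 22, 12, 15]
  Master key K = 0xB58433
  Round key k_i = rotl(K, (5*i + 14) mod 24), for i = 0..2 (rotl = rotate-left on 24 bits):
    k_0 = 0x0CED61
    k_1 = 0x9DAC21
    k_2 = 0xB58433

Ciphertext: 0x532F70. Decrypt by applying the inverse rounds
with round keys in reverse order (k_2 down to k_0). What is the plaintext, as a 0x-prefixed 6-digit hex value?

s_0 = ciphertext = 0x532F70
s_1 = InvRound(s_0, k_2) = 0x202281
s_2 = InvRound(s_1, k_1) = 0x82B19A
s_3 = InvRound(s_2, k_0) = 0xFB922A

0xFB922A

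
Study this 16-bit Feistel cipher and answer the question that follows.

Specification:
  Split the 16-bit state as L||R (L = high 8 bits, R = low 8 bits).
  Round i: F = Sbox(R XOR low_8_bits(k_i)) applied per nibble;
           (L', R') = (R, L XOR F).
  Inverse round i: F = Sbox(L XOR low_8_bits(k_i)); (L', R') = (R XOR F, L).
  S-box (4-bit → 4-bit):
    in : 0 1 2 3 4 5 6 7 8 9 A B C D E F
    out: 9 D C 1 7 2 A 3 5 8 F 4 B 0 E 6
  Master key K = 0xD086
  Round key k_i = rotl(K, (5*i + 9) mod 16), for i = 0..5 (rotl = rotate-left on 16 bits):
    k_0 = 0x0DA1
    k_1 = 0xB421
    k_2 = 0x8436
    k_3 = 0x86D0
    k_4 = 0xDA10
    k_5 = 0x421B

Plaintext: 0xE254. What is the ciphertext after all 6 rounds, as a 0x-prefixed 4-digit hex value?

s_0 = plaintext = 0xE254
s_1 = Round(s_0, k_0) = 0x5480
s_2 = Round(s_1, k_1) = 0x80A9
s_3 = Round(s_2, k_2) = 0xA906
s_4 = Round(s_3, k_3) = 0x06A3
s_5 = Round(s_4, k_4) = 0xA347
s_6 = Round(s_5, k_5) = 0x4788

0x4788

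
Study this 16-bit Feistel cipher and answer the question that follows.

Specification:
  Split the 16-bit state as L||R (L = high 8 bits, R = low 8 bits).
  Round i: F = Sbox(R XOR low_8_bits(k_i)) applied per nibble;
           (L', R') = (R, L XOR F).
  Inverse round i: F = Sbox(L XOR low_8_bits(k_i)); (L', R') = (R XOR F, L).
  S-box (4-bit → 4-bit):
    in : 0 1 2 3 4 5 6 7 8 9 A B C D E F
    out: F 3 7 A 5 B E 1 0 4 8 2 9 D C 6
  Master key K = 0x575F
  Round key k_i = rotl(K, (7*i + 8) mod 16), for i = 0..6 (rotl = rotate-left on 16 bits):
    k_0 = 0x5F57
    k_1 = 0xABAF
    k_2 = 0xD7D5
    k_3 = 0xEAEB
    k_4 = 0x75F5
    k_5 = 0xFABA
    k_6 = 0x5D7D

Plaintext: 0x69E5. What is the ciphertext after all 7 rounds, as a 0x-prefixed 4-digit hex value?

0x2BC1

s_0 = plaintext = 0x69E5
s_1 = Round(s_0, k_0) = 0xE54E
s_2 = Round(s_1, k_1) = 0x4E26
s_3 = Round(s_2, k_2) = 0x2624
s_4 = Round(s_3, k_3) = 0x24B0
s_5 = Round(s_4, k_4) = 0xB07F
s_6 = Round(s_5, k_5) = 0x7F2B
s_7 = Round(s_6, k_6) = 0x2BC1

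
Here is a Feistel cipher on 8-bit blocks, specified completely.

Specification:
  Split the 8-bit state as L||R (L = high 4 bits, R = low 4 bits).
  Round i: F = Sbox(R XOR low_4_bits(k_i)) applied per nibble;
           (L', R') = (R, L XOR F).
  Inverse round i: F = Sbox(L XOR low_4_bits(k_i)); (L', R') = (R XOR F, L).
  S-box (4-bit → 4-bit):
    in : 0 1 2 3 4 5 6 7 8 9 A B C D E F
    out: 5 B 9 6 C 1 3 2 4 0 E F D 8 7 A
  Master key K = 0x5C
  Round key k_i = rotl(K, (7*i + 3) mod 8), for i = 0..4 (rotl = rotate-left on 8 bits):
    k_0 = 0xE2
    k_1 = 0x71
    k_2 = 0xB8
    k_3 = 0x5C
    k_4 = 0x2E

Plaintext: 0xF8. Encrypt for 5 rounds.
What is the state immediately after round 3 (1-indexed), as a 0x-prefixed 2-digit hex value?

s_0 = plaintext = 0xF8
s_1 = Round(s_0, k_0) = 0x81
s_2 = Round(s_1, k_1) = 0x1D
s_3 = Round(s_2, k_2) = 0xD0
s_4 = Round(s_3, k_3) = 0x00
s_5 = Round(s_4, k_4) = 0x07

0xD0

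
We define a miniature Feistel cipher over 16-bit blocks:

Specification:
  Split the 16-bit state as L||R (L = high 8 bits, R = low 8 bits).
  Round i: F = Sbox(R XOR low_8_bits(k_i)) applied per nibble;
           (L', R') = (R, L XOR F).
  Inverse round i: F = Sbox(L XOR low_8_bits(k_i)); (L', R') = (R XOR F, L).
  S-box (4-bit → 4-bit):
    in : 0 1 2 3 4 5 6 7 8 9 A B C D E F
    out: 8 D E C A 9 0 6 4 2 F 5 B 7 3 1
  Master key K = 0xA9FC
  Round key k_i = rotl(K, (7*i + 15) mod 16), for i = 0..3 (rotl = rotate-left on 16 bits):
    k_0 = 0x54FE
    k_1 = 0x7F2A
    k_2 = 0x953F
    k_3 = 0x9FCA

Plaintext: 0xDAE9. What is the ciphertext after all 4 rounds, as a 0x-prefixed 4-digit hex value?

s_0 = plaintext = 0xDAE9
s_1 = Round(s_0, k_0) = 0xE90C
s_2 = Round(s_1, k_1) = 0x0C09
s_3 = Round(s_2, k_2) = 0x09CC
s_4 = Round(s_3, k_3) = 0xCC89

0xCC89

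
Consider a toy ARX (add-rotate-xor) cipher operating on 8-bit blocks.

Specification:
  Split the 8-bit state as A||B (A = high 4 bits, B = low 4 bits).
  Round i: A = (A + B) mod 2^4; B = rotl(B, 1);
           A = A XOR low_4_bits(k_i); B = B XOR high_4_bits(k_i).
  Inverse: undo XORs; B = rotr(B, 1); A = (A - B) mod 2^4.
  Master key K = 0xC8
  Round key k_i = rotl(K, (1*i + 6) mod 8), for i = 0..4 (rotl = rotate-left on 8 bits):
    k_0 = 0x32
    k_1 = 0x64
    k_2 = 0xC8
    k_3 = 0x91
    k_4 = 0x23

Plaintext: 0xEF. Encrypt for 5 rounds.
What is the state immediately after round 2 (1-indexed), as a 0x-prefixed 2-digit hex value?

0xFF

s_0 = plaintext = 0xEF
s_1 = Round(s_0, k_0) = 0xFC
s_2 = Round(s_1, k_1) = 0xFF
s_3 = Round(s_2, k_2) = 0x63
s_4 = Round(s_3, k_3) = 0x8F
s_5 = Round(s_4, k_4) = 0x4D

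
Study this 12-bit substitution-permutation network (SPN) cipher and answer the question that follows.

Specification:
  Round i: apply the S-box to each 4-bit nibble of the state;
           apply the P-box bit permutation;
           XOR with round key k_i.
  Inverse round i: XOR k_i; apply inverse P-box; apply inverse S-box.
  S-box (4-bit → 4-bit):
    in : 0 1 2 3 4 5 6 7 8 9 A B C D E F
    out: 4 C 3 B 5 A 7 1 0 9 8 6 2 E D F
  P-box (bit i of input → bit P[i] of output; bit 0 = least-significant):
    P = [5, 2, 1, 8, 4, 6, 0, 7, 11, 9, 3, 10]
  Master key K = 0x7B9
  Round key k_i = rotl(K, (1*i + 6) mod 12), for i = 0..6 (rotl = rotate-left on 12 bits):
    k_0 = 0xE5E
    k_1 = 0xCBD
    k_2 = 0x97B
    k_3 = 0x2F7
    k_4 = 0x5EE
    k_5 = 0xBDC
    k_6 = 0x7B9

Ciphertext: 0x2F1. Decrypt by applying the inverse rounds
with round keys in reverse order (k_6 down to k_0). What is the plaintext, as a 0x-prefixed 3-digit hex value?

0x175

s_0 = ciphertext = 0x2F1
s_1 = InvRound(s_0, k_6) = 0x1CA
s_2 = InvRound(s_1, k_5) = 0x27B
s_3 = InvRound(s_2, k_4) = 0x5E5
s_4 = InvRound(s_3, k_3) = 0x571
s_5 = InvRound(s_4, k_2) = 0xE80
s_6 = InvRound(s_5, k_1) = 0xB42
s_7 = InvRound(s_6, k_0) = 0x175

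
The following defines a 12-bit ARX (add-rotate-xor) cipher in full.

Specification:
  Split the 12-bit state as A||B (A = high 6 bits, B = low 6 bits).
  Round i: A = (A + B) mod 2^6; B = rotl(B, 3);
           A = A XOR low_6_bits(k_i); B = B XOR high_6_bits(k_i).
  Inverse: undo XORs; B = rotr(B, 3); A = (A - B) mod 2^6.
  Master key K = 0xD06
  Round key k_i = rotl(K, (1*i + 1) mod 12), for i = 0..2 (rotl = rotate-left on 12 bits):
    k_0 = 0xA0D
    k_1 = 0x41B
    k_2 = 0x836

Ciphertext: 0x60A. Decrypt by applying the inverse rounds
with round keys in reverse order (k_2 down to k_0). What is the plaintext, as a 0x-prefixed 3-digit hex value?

s_0 = ciphertext = 0x60A
s_1 = InvRound(s_0, k_2) = 0x655
s_2 = InvRound(s_1, k_1) = 0x6A8
s_3 = InvRound(s_2, k_0) = 0x5C0

0x5C0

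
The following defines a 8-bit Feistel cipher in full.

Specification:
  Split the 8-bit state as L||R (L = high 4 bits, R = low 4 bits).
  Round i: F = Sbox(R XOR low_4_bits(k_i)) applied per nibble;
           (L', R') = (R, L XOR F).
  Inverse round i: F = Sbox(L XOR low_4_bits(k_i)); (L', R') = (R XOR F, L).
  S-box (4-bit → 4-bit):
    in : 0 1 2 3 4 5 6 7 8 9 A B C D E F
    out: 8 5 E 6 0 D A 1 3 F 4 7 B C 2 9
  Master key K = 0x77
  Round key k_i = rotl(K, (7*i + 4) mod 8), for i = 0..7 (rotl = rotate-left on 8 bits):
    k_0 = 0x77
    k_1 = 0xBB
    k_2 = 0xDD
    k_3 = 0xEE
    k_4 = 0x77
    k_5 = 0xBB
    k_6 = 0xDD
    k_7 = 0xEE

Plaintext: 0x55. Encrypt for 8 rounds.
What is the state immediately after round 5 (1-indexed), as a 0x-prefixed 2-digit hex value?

s_0 = plaintext = 0x55
s_1 = Round(s_0, k_0) = 0x5B
s_2 = Round(s_1, k_1) = 0xBD
s_3 = Round(s_2, k_2) = 0xD3
s_4 = Round(s_3, k_3) = 0x31
s_5 = Round(s_4, k_4) = 0x19
s_6 = Round(s_5, k_5) = 0x9F
s_7 = Round(s_6, k_6) = 0xF7
s_8 = Round(s_7, k_7) = 0x70

0x19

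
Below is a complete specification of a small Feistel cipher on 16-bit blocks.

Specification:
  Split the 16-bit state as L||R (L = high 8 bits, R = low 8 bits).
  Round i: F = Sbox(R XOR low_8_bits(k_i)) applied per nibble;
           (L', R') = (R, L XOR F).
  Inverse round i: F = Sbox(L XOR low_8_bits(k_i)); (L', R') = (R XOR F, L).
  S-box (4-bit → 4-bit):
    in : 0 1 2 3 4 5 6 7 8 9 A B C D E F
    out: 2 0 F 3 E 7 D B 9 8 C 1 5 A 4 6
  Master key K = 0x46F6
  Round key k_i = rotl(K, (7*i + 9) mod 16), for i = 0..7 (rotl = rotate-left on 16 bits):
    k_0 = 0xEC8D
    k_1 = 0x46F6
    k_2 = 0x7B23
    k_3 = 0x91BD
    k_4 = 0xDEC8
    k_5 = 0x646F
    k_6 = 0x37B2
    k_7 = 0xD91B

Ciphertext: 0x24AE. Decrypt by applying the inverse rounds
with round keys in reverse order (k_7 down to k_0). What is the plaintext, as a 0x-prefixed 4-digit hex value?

0x6D7C

s_0 = ciphertext = 0x24AE
s_1 = InvRound(s_0, k_7) = 0x9824
s_2 = InvRound(s_1, k_6) = 0xD898
s_3 = InvRound(s_2, k_5) = 0x83D8
s_4 = InvRound(s_3, k_4) = 0x3983
s_5 = InvRound(s_4, k_3) = 0x1D39
s_6 = InvRound(s_5, k_2) = 0x0D1D
s_7 = InvRound(s_6, k_1) = 0x7C0D
s_8 = InvRound(s_7, k_0) = 0x6D7C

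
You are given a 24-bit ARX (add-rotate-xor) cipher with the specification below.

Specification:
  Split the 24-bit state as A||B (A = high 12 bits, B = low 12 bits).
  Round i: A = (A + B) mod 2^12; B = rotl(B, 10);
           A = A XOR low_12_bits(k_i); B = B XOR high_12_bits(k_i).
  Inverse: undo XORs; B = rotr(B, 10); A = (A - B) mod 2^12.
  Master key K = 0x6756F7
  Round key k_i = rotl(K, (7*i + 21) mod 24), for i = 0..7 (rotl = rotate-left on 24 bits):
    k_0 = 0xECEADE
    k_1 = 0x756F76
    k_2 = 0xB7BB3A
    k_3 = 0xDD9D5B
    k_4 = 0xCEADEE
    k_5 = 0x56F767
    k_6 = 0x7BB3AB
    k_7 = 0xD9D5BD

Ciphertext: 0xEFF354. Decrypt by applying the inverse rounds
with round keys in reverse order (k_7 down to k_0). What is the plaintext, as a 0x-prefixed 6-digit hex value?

0x81C54A

s_0 = ciphertext = 0xEFF354
s_1 = InvRound(s_0, k_7) = 0x01BB27
s_2 = InvRound(s_1, k_6) = 0x13D273
s_3 = InvRound(s_2, k_5) = 0x9E9C71
s_4 = InvRound(s_3, k_4) = 0x19B26C
s_5 = InvRound(s_4, k_3) = 0xDE9ED7
s_6 = InvRound(s_5, k_2) = 0x0226B1
s_7 = InvRound(s_6, k_1) = 0x7B879C
s_8 = InvRound(s_7, k_0) = 0x81C54A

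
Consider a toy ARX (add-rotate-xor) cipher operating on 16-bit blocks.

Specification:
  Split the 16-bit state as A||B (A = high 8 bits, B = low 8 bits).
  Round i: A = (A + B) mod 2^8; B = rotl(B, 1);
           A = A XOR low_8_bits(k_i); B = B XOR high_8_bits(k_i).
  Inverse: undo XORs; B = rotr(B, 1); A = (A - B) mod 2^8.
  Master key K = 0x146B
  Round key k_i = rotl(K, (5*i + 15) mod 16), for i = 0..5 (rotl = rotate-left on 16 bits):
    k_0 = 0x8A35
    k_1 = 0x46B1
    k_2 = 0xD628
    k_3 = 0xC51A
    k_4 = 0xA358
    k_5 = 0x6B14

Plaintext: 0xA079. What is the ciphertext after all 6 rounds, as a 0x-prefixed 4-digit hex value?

0x20E6

s_0 = plaintext = 0xA079
s_1 = Round(s_0, k_0) = 0x2C78
s_2 = Round(s_1, k_1) = 0x15B6
s_3 = Round(s_2, k_2) = 0xE3BB
s_4 = Round(s_3, k_3) = 0x84B2
s_5 = Round(s_4, k_4) = 0x6EC6
s_6 = Round(s_5, k_5) = 0x20E6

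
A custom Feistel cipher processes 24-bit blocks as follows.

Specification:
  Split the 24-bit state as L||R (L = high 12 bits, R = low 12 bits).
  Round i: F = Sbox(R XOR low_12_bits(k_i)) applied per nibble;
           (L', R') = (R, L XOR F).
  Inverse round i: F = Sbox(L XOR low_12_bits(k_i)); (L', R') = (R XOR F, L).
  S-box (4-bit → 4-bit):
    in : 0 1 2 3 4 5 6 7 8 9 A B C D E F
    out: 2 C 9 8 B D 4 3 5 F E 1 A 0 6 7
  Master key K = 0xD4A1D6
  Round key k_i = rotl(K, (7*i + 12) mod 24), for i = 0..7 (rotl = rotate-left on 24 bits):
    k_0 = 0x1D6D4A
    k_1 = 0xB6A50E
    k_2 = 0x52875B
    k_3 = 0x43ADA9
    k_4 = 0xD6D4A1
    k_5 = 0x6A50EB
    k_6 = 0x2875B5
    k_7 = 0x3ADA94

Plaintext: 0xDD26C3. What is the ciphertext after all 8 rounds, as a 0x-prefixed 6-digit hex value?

0x1F11DB

s_0 = plaintext = 0xDD26C3
s_1 = Round(s_0, k_0) = 0x6C3C8D
s_2 = Round(s_1, k_1) = 0xC8D99B
s_3 = Round(s_2, k_2) = 0x99BA2F
s_4 = Round(s_3, k_3) = 0xA2FACF
s_5 = Round(s_4, k_4) = 0xACFC69
s_6 = Round(s_5, k_5) = 0xC69096
s_7 = Round(s_6, k_6) = 0x0961F1
s_8 = Round(s_7, k_7) = 0x1F11DB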